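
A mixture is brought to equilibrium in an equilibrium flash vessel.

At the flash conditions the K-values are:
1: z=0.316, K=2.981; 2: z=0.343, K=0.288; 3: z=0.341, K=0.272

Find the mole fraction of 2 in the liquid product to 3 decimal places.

x_2 = 0.367

Rachford–Rice: g(ψ) = Σ zᵢ(Kᵢ−1)/(1+ψ(Kᵢ−1)) = 0.
Check two-phase: ΣzᵢKᵢ = 1.134 > 1 and Σzᵢ/Kᵢ = 2.551 > 1, so g(0) = 0.134 > 0 and g(1) = -1.551 < 0.
Iterate (Newton) starting at ψ = 0.5:
  ψ = 0.500: g = -0.4551, g' = -1.179 → ψ = 0.114
  ψ = 0.114: g = -0.0259, g' = -1.246 → ψ = 0.093
  ψ = 0.093: g = 0.0005, g' = -1.291 → ψ = 0.094
Converged at ψ = 0.094.
Compositions from xᵢ = zᵢ/(1+ψ(Kᵢ−1)), yᵢ = Kᵢxᵢ:
  1: x = 0.267, y = 0.795
  2: x = 0.367, y = 0.106
  3: x = 0.366, y = 0.100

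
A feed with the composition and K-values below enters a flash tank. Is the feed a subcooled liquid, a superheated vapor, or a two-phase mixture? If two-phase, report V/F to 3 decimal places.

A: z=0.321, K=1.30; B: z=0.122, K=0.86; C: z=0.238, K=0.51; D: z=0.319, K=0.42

subcooled liquid

ΣzᵢKᵢ = 0.778; Σzᵢ/Kᵢ = 1.615.
Since ΣzᵢKᵢ < 1 the mixture is below its bubble point — single liquid phase.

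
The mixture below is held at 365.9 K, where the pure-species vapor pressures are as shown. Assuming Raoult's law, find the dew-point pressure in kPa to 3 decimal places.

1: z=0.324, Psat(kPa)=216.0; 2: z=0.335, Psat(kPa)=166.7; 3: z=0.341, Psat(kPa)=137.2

Pdew = 166.805 kPa

At the dew point ψ → 1, so Σzᵢ/Kᵢ = 1 with Kᵢ = Pᵢˢᵃᵗ/P ⇒ 1/P = Σzᵢ/Pᵢˢᵃᵗ.
1/P = 0.324/216.0 + 0.335/166.7 + 0.341/137.2 = 0.005995 ⇒ P = 166.805 kPa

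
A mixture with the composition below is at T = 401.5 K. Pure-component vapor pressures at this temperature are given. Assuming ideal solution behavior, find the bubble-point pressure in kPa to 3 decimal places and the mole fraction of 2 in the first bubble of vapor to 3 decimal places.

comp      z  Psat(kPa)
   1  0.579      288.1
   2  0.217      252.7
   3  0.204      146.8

Pbub = 251.593 kPa, y_2 = 0.218

At the bubble point ψ → 0, so ΣzᵢKᵢ = 1 with Kᵢ = Pᵢˢᵃᵗ/P ⇒ P = ΣzᵢPᵢˢᵃᵗ.
P = 0.579·288.1 + 0.217·252.7 + 0.204·146.8 = 251.593 kPa
yᵢ = zᵢPᵢˢᵃᵗ/P ⇒ y_2 = 0.217·252.7/251.593 = 0.218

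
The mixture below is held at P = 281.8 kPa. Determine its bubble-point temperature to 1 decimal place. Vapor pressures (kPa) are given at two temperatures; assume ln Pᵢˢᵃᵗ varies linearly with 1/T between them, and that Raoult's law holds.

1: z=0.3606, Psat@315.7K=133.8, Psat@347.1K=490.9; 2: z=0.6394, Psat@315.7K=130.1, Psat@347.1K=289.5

T = 338.9 K

Bubble-point temperature: ΣzᵢPᵢˢᵃᵗ(T) = P. Interpolate ln Pᵢˢᵃᵗ = aᵢ + bᵢ/T.
  T = 315.7 K: ΣzᵢPᵢˢᵃᵗ = 131.43 kPa
  T = 347.1 K: ΣzᵢPᵢˢᵃᵗ = 362.12 kPa
  T = 331.4 K: ΣzᵢPᵢˢᵃᵗ = 221.77 kPa
  T = 339.2 K: ΣzᵢPᵢˢᵃᵗ = 284.05 kPa
  T = 335.3 K: ΣzᵢPᵢˢᵃᵗ = 251.24 kPa
  T = 337.2 K: ΣzᵢPᵢˢᵃᵗ = 266.79 kPa
Interpolating between 337.2 K and 339.2 K gives T ≈ 338.9 K.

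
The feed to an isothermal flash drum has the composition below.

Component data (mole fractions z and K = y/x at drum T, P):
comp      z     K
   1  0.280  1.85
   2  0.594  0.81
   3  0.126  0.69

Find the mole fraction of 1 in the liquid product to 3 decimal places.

Iterate (Newton) starting at ψ = 0.5:
  ψ = 0.500: g = -0.0039, g' = -0.143 → ψ = 0.473
Converged at ψ = 0.473.
Compositions from xᵢ = zᵢ/(1+ψ(Kᵢ−1)), yᵢ = Kᵢxᵢ:
  1: x = 0.200, y = 0.369
  2: x = 0.653, y = 0.529
  3: x = 0.148, y = 0.102

x_1 = 0.200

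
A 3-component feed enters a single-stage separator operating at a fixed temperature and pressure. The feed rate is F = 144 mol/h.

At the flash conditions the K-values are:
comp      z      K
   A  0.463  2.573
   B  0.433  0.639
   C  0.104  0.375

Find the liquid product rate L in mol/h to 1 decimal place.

Rachford–Rice: g(V/F) = Σ zᵢ(Kᵢ−1)/(1+V/F(Kᵢ−1)) = 0.
Check two-phase: ΣzᵢKᵢ = 1.507 > 1 and Σzᵢ/Kᵢ = 1.135 > 1, so g(0) = 0.507 > 0 and g(1) = -0.135 < 0.
Newton iteration, V/F⁰ = 0.5:
  V/F = 0.500: g = 0.1224, g' = -0.529 → V/F = 0.731
  V/F = 0.731: g = 0.0066, g' = -0.490 → V/F = 0.745
Converged at V/F = 0.745.
Then V = V/F·F = 0.7447·144 = 107.2 mol/h and L = F − V = 36.8 mol/h.

L = 36.8 mol/h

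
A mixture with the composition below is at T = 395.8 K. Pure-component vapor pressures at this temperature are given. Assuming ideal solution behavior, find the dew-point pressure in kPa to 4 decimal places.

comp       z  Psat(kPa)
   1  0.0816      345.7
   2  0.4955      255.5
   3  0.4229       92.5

At the dew point ψ → 1, so Σzᵢ/Kᵢ = 1 with Kᵢ = Pᵢˢᵃᵗ/P ⇒ 1/P = Σzᵢ/Pᵢˢᵃᵗ.
1/P = 0.0816/345.7 + 0.4955/255.5 + 0.4229/92.5 = 0.0067473 ⇒ P = 148.2081 kPa

Pdew = 148.2081 kPa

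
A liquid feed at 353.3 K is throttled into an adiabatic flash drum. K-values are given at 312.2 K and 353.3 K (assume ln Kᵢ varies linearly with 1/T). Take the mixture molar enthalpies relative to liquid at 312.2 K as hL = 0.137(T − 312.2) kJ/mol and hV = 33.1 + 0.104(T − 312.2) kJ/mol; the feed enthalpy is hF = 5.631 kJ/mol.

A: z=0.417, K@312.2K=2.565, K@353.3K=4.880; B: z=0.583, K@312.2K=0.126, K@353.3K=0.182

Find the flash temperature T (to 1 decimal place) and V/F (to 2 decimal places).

T = 316.7 K, V/F = 0.15

Adiabatic flash: solve Rachford–Rice at each trial T, then check hF = ψ·hV(T) + (1−ψ)·hL(T).
  T = 312.2 K: K = (2.565, 0.126), RR gives ψ = 0.105, H_out = 3.462 kJ/mol
  T = 353.3 K: K = (4.880, 0.182), RR gives ψ = 0.360, H_out = 17.043 kJ/mol
  T = 332.8 K: K = (3.612, 0.153), RR gives ψ = 0.269, H_out = 11.551 kJ/mol
  T = 322.5 K: K = (3.060, 0.139), RR gives ψ = 0.202, H_out = 8.015 kJ/mol
  T = 317.4 K: K = (2.808, 0.133), RR gives ψ = 0.158, H_out = 5.928 kJ/mol
  T = 314.8 K: K = (2.685, 0.129), RR gives ψ = 0.133, H_out = 4.744 kJ/mol
  T = 316.1 K: K = (2.746, 0.131), RR gives ψ = 0.146, H_out = 5.347 kJ/mol
Linear interpolation between T = 316.1 (H_out = 5.347) and T = 317.4 (H_out = 5.928) on hF = 5.631 gives T ≈ 316.7 K, at which ψ = 0.15.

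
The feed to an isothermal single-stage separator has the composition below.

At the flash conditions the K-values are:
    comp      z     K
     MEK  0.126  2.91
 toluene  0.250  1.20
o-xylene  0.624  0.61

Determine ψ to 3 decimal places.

ψ = 0.095

Iterate (Newton) starting at ψ = 0.5:
  ψ = 0.500: g = -0.1338, g' = -0.275 → ψ = 0.014
  ψ = 0.014: g = 0.0398, g' = -0.543 → ψ = 0.087
  ψ = 0.087: g = 0.0036, g' = -0.449 → ψ = 0.095
Converged at ψ = 0.095.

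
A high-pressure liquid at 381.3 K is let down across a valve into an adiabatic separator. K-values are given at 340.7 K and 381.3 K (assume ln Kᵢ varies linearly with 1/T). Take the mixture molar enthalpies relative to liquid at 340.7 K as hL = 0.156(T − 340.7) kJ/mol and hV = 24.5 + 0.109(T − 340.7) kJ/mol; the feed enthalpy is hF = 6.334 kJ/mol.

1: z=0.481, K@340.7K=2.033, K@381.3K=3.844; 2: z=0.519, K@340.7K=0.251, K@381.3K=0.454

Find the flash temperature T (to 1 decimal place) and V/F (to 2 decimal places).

Adiabatic flash: solve Rachford–Rice at each trial T, then check hF = ψ·hV(T) + (1−ψ)·hL(T).
  T = 340.7 K: K = (2.033, 0.251), RR gives ψ = 0.140, H_out = 3.424 kJ/mol
  T = 381.3 K: K = (3.844, 0.454), RR gives ψ = 0.698, H_out = 22.113 kJ/mol
  T = 361.0 K: K = (2.846, 0.343), RR gives ψ = 0.451, H_out = 13.792 kJ/mol
  T = 350.9 K: K = (2.419, 0.295), RR gives ψ = 0.317, H_out = 9.197 kJ/mol
  T = 345.8 K: K = (2.221, 0.272), RR gives ψ = 0.236, H_out = 6.519 kJ/mol
  T = 343.2 K: K = (2.124, 0.261), RR gives ψ = 0.189, H_out = 5.005 kJ/mol
  T = 344.5 K: K = (2.172, 0.267), RR gives ψ = 0.213, H_out = 5.777 kJ/mol
Linear interpolation between T = 344.5 (H_out = 5.777) and T = 345.8 (H_out = 6.519) on hF = 6.334 gives T ≈ 345.5 K, at which ψ = 0.23.

T = 345.5 K, V/F = 0.23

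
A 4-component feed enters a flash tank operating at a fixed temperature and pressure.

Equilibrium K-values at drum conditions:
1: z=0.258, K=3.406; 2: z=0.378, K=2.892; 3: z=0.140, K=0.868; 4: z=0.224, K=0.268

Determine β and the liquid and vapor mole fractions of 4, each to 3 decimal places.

Newton iteration, β⁰ = 0.37:
  β = 0.370: g = 0.5048, g' = -1.115 → β = 0.823
  β = 0.823: g = 0.0550, g' = -1.137 → β = 0.871
  β = 0.871: g = -0.0029, g' = -1.266 → β = 0.869
Converged at β = 0.869.
Compositions from xᵢ = zᵢ/(1+β(Kᵢ−1)), yᵢ = Kᵢxᵢ:
  1: x = 0.083, y = 0.284
  2: x = 0.143, y = 0.413
  3: x = 0.158, y = 0.137
  4: x = 0.615, y = 0.165

β = 0.869, x_4 = 0.615, y_4 = 0.165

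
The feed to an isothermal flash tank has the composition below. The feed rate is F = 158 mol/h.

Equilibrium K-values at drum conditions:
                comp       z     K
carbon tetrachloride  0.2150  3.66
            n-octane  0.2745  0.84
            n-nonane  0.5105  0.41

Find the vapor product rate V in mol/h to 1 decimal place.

Let β = V/F and solve Σ zᵢ(Kᵢ−1)/(1+β(Kᵢ−1)) = 0.
Check two-phase: ΣzᵢKᵢ = 1.2268 > 1 and Σzᵢ/Kᵢ = 1.6307 > 1, so g(0) = 0.2268 > 0 and g(1) = -0.6307 < 0.
Newton–Raphson from β = 0.5:
  β = 0.5000: g = -0.22952, g' = -0.6461 → β = 0.1447
  β = 0.1447: g = 0.03864, g' = -1.0128 → β = 0.1829
  β = 0.1829: g = 0.00186, g' = -0.9192 → β = 0.1849
Converged at β = 0.1849.
Then V = β·F = 0.1849·158 = 29.2 mol/h and L = F − V = 128.8 mol/h.

V = 29.2 mol/h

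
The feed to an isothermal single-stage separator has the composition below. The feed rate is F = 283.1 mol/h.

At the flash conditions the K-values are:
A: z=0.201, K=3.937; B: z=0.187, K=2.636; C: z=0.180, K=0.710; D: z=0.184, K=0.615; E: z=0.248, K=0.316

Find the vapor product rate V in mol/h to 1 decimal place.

Let ψ = V/F and solve Σ zᵢ(Kᵢ−1)/(1+ψ(Kᵢ−1)) = 0.
Check two-phase: ΣzᵢKᵢ = 1.604 > 1 and Σzᵢ/Kᵢ = 1.460 > 1, so g(0) = 0.604 > 0 and g(1) = -0.460 < 0.
Iterate (Newton) starting at ψ = 0.5:
  ψ = 0.500: g = 0.0008, g' = -0.766 → ψ = 0.501
Converged at ψ = 0.501.
Then V = ψ·F = 0.5011·283.1 = 141.9 mol/h and L = F − V = 141.2 mol/h.

V = 141.9 mol/h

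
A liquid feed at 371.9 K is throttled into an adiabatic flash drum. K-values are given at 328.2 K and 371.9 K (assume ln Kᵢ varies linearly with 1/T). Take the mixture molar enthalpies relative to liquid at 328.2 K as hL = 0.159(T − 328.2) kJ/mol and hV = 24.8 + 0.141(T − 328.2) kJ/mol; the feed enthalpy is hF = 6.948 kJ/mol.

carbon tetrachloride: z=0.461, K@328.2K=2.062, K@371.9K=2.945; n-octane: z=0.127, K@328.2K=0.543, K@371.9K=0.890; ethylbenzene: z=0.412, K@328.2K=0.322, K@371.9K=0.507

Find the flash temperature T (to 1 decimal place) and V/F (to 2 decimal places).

T = 330.9 K, V/F = 0.26

Adiabatic flash: solve Rachford–Rice at each trial T, then check hF = ψ·hV(T) + (1−ψ)·hL(T).
  T = 328.2 K: K = (2.062, 0.543, 0.322), RR gives ψ = 0.226, H_out = 5.613 kJ/mol
  T = 371.9 K: K = (2.945, 0.890, 0.507), RR gives ψ = 0.800, H_out = 26.163 kJ/mol
  T = 350.0 K: K = (2.491, 0.706, 0.410), RR gives ψ = 0.507, H_out = 15.852 kJ/mol
  T = 339.1 K: K = (2.273, 0.622, 0.365), RR gives ψ = 0.371, H_out = 10.868 kJ/mol
  T = 333.6 K: K = (2.166, 0.581, 0.343), RR gives ψ = 0.300, H_out = 8.272 kJ/mol
  T = 330.9 K: K = (2.114, 0.562, 0.332), RR gives ψ = 0.264, H_out = 6.960 kJ/mol
  T = 329.5 K: K = (2.087, 0.552, 0.327), RR gives ψ = 0.245, H_out = 6.266 kJ/mol
Linear interpolation between T = 329.5 (H_out = 6.266) and T = 330.9 (H_out = 6.960) on hF = 6.948 gives T ≈ 330.9 K, at which ψ = 0.26.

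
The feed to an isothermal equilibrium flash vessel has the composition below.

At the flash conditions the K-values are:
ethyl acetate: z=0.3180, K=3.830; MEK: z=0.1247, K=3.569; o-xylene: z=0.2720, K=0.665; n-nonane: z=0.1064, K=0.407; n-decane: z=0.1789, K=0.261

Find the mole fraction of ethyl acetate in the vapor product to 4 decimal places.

Rachford–Rice: g(β) = Σ zᵢ(Kᵢ−1)/(1+β(Kᵢ−1)) = 0.
Feasibility: ΣzᵢKᵢ = 1.9339, Σzᵢ/Kᵢ = 1.4739 — both > 1, two phases present.
Iterate (Newton) starting at β = 0.5:
  β = 0.5000: g = 0.10405, g' = -0.9598 → β = 0.6084
  β = 0.6084: g = 0.00227, g' = -0.9313 → β = 0.6108
Converged at β = 0.6108.
Compositions from xᵢ = zᵢ/(1+β(Kᵢ−1)), yᵢ = Kᵢxᵢ:
  ethyl acetate: x = 0.1165, y = 0.4463
  MEK: x = 0.0485, y = 0.1732
  o-xylene: x = 0.3420, y = 0.2274
  n-nonane: x = 0.1668, y = 0.0679
  n-decane: x = 0.3261, y = 0.0851

y_ethyl acetate = 0.4463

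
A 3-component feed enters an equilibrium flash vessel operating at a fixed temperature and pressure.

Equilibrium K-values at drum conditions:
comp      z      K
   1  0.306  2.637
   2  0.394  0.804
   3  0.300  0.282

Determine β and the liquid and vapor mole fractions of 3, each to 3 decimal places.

Rachford–Rice: g(β) = Σ zᵢ(Kᵢ−1)/(1+β(Kᵢ−1)) = 0.
g(0) = ΣzᵢKᵢ − 1 = 0.208 and g(1) = 1 − Σzᵢ/Kᵢ = -0.670, so a root lies in (0, 1).
Newton–Raphson from β = 0.5:
  β = 0.500: g = -0.1462, g' = -0.643 → β = 0.273
  β = 0.273: g = -0.0031, g' = -0.648 → β = 0.268
Converged at β = 0.268.
Compositions from xᵢ = zᵢ/(1+β(Kᵢ−1)), yᵢ = Kᵢxᵢ:
  1: x = 0.213, y = 0.561
  2: x = 0.416, y = 0.334
  3: x = 0.371, y = 0.105

β = 0.268, x_3 = 0.371, y_3 = 0.105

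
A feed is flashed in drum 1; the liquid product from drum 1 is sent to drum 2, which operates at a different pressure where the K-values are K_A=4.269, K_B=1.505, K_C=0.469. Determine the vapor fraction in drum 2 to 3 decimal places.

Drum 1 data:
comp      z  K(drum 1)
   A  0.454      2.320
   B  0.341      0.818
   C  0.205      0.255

Drum 1:
Material balance + equilibrium reduce to Σ zᵢ(Kᵢ−1)/(1+ψ₁(Kᵢ−1)) = 0.
Check two-phase: ΣzᵢKᵢ = 1.384 > 1 and Σzᵢ/Kᵢ = 1.416 > 1, so g(0) = 0.384 > 0 and g(1) = -0.416 < 0.
Newton iteration, ψ₁⁰ = 0.5:
  ψ₁ = 0.500: g = 0.0494, g' = -0.590 → ψ₁ = 0.584
  ψ₁ = 0.584: g = -0.0012, g' = -0.623 → ψ₁ = 0.582
Converged at ψ₁ = 0.582.
Drum-1 compositions:
  A: x = 0.257, y = 0.596
  B: x = 0.381, y = 0.312
  C: x = 0.362, y = 0.092
Drum-2 feed = drum-1 liquid: z₂ = (0.2568, 0.3814, 0.3618).
Drum 2:
Newton–Raphson from ψ₂ = 0.61:
  ψ₂ = 0.610: g = 0.1434, g' = -0.586 → ψ₂ = 0.855
  ψ₂ = 0.855: g = 0.0040, g' = -0.580 → ψ₂ = 0.862
Converged at ψ₂ = 0.862.
  A: x = 0.067, y = 0.287
  B: x = 0.266, y = 0.400
  C: x = 0.667, y = 0.313

V/F (drum 2) = 0.862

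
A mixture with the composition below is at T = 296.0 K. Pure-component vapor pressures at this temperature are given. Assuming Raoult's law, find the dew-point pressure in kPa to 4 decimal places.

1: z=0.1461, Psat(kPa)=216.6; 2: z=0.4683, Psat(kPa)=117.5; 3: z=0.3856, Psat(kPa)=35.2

Pdew = 64.0427 kPa

At the dew point ψ → 1, so Σzᵢ/Kᵢ = 1 with Kᵢ = Pᵢˢᵃᵗ/P ⇒ 1/P = Σzᵢ/Pᵢˢᵃᵗ.
1/P = 0.1461/216.6 + 0.4683/117.5 + 0.3856/35.2 = 0.0156146 ⇒ P = 64.0427 kPa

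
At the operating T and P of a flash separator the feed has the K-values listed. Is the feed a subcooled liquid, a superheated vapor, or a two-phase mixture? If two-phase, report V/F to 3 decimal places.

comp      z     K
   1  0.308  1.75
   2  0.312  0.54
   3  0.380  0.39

ΣzᵢKᵢ = 0.856; Σzᵢ/Kᵢ = 1.728.
Since ΣzᵢKᵢ < 1 the mixture is below its bubble point — single liquid phase.

subcooled liquid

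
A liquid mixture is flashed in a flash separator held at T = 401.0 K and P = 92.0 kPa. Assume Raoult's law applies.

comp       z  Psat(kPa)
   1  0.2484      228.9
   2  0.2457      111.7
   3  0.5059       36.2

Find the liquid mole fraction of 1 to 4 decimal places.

Raoult's law: Kᵢ = Pᵢˢᵃᵗ/P = Pᵢˢᵃᵗ/92.0.
  K_1 = 228.9/92.0 = 2.488043, K_2 = 111.7/92.0 = 1.214130, K_3 = 36.2/92.0 = 0.393478
Iterate (Newton) starting at V/F = 0.66:
  V/F = 0.6600: g = -0.27908, g' = -0.6661 → V/F = 0.2410
  V/F = 0.2410: g = -0.03730, g' = -0.5634 → V/F = 0.1748
  V/F = 0.1748: g = 0.00079, g' = -0.5897 → V/F = 0.1762
Converged at V/F = 0.1762.
Compositions from xᵢ = zᵢ/(1+V/F(Kᵢ−1)), yᵢ = Kᵢxᵢ:
  1: x = 0.1968, y = 0.4897
  2: x = 0.2368, y = 0.2875
  3: x = 0.5664, y = 0.2229

x_1 = 0.1968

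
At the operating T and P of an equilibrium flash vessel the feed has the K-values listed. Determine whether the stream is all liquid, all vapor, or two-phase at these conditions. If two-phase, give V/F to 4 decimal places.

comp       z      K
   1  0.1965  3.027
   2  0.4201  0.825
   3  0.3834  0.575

ΣzᵢKᵢ = 1.1618; Σzᵢ/Kᵢ = 1.2409.
Both exceed 1, so a two-phase solution exists.
Rachford–Rice: g(ψ) = Σ zᵢ(Kᵢ−1)/(1+ψ(Kᵢ−1)) = 0.
Iterate (Newton) starting at ψ = 0.5:
  ψ = 0.5000: g = -0.08966, g' = -0.3263 → ψ = 0.2252
  ψ = 0.2252: g = 0.01676, g' = -0.4792 → ψ = 0.2601
  ψ = 0.2601: g = 0.00056, g' = -0.4478 → ψ = 0.2614
Converged at ψ = 0.2614.

two-phase, V/F = 0.2614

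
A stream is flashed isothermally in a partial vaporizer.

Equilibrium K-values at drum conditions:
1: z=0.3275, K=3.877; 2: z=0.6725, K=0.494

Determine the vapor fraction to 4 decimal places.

Material balance + equilibrium reduce to Σ zᵢ(Kᵢ−1)/(1+ψ(Kᵢ−1)) = 0.
Feasibility: ΣzᵢKᵢ = 1.6019, Σzᵢ/Kᵢ = 1.4458 — both > 1, two phases present.
Newton iteration, ψ⁰ = 0.5:
  ψ = 0.5000: g = -0.06914, g' = -0.7644 → ψ = 0.4096
  ψ = 0.4096: g = 0.00331, g' = -0.8453 → ψ = 0.4135
Converged at ψ = 0.4135.

ψ = 0.4135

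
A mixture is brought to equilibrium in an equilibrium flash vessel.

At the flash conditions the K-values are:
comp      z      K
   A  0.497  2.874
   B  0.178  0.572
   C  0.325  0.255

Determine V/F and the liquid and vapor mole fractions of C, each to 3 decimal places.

V/F = 0.498, x_C = 0.517, y_C = 0.132

Newton iteration, V/F⁰ = 0.35:
  V/F = 0.350: g = 0.1453, g' = -1.012 → V/F = 0.494
  V/F = 0.494: g = 0.0043, g' = -0.975 → V/F = 0.498
Converged at V/F = 0.498.
Compositions from xᵢ = zᵢ/(1+V/F(Kᵢ−1)), yᵢ = Kᵢxᵢ:
  A: x = 0.257, y = 0.739
  B: x = 0.226, y = 0.129
  C: x = 0.517, y = 0.132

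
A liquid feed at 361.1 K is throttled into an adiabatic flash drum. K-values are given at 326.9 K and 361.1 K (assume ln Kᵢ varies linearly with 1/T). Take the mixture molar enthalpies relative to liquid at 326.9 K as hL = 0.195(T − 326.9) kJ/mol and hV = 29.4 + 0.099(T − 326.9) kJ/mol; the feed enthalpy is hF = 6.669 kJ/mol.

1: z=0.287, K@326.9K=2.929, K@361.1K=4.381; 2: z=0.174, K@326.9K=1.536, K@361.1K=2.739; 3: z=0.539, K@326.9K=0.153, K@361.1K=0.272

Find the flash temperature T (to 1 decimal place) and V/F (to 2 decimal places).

T = 332.0 K, V/F = 0.20

Adiabatic flash: solve Rachford–Rice at each trial T, then check hF = ψ·hV(T) + (1−ψ)·hL(T).
  T = 326.9 K: K = (2.929, 1.536, 0.153), RR gives ψ = 0.144, H_out = 4.231 kJ/mol
  T = 361.1 K: K = (4.381, 2.739, 0.272), RR gives ψ = 0.428, H_out = 17.847 kJ/mol
  T = 344.0 K: K = (3.618, 2.081, 0.207), RR gives ψ = 0.301, H_out = 11.703 kJ/mol
  T = 335.4 K: K = (3.262, 1.793, 0.178), RR gives ψ = 0.228, H_out = 8.182 kJ/mol
  T = 331.1 K: K = (3.091, 1.660, 0.165), RR gives ψ = 0.187, H_out = 6.253 kJ/mol
  T = 333.2 K: K = (3.174, 1.724, 0.172), RR gives ψ = 0.208, H_out = 7.211 kJ/mol
Linear interpolation between T = 331.1 (H_out = 6.253) and T = 333.2 (H_out = 7.211) on hF = 6.669 gives T ≈ 332.0 K, at which ψ = 0.20.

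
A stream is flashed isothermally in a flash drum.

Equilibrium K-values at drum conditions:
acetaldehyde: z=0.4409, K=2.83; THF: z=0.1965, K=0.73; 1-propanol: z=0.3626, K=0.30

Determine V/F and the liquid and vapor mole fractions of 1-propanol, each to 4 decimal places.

V/F = 0.4637, x_1-propanol = 0.5369, y_1-propanol = 0.1611

Newton–Raphson from V/F = 0.54:
  V/F = 0.5400: g = -0.06436, g' = -0.8524 → V/F = 0.4645
  V/F = 0.4645: g = -0.00064, g' = -0.8403 → V/F = 0.4637
Converged at V/F = 0.4637.
Compositions from xᵢ = zᵢ/(1+V/F(Kᵢ−1)), yᵢ = Kᵢxᵢ:
  acetaldehyde: x = 0.2385, y = 0.6750
  THF: x = 0.2246, y = 0.1640
  1-propanol: x = 0.5369, y = 0.1611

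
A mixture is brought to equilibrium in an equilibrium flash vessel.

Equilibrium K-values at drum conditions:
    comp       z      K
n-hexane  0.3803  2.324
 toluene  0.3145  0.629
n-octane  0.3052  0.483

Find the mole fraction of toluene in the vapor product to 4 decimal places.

Rachford–Rice: g(V/F) = Σ zᵢ(Kᵢ−1)/(1+V/F(Kᵢ−1)) = 0.
g(0) = ΣzᵢKᵢ − 1 = 0.2290 and g(1) = 1 − Σzᵢ/Kᵢ = -0.2955, so a root lies in (0, 1).
Newton–Raphson from V/F = 0.39:
  V/F = 0.3900: g = -0.00200, g' = -0.4771 → V/F = 0.3858
Converged at V/F = 0.3858.
Compositions from xᵢ = zᵢ/(1+V/F(Kᵢ−1)), yᵢ = Kᵢxᵢ:
  n-hexane: x = 0.2517, y = 0.5850
  toluene: x = 0.3670, y = 0.2309
  n-octane: x = 0.3812, y = 0.1841

y_toluene = 0.2309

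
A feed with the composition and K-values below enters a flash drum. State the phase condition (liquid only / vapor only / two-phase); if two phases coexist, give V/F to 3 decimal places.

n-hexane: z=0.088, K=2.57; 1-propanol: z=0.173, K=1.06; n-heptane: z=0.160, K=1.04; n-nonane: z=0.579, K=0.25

ΣzᵢKᵢ = 0.721; Σzᵢ/Kᵢ = 2.667.
Since ΣzᵢKᵢ < 1 the mixture is below its bubble point — single liquid phase.

liquid only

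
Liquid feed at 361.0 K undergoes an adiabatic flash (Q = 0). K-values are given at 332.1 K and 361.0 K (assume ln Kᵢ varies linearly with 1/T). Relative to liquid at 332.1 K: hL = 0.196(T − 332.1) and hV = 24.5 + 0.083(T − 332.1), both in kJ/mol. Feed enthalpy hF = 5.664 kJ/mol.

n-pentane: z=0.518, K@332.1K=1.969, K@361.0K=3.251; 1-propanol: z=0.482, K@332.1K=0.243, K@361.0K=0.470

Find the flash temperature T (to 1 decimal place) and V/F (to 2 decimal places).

T = 333.5 K, V/F = 0.22

Adiabatic flash: solve Rachford–Rice at each trial T, then check hF = ψ·hV(T) + (1−ψ)·hL(T).
  T = 332.1 K: K = (1.969, 0.243), RR gives ψ = 0.187, H_out = 4.578 kJ/mol
  T = 361.0 K: K = (3.251, 0.470), RR gives ψ = 0.763, H_out = 21.871 kJ/mol
  T = 346.6 K: K = (2.559, 0.343), RR gives ψ = 0.479, H_out = 13.799 kJ/mol
  T = 339.4 K: K = (2.253, 0.290), RR gives ψ = 0.345, H_out = 9.599 kJ/mol
  T = 335.8 K: K = (2.110, 0.266), RR gives ψ = 0.271, H_out = 7.262 kJ/mol
  T = 334.0 K: K = (2.040, 0.255), RR gives ψ = 0.232, H_out = 6.000 kJ/mol
  T = 333.1 K: K = (2.006, 0.249), RR gives ψ = 0.211, H_out = 5.339 kJ/mol
Linear interpolation between T = 333.1 (H_out = 5.339) and T = 334.0 (H_out = 6.000) on hF = 5.664 gives T ≈ 333.5 K, at which ψ = 0.22.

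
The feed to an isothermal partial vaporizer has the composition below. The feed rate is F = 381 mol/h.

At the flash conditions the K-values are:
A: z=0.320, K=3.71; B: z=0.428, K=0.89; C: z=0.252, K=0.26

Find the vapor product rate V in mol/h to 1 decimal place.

V = 201.5 mol/h

Let ψ = V/F and solve Σ zᵢ(Kᵢ−1)/(1+ψ(Kᵢ−1)) = 0.
Check two-phase: ΣzᵢKᵢ = 1.634 > 1 and Σzᵢ/Kᵢ = 1.536 > 1, so g(0) = 0.634 > 0 and g(1) = -0.536 < 0.
Newton iteration, ψ⁰ = 0.5:
  ψ = 0.500: g = 0.0224, g' = -0.777 → ψ = 0.529
Converged at ψ = 0.529.
Then V = ψ·F = 0.5289·381 = 201.5 mol/h and L = F − V = 179.5 mol/h.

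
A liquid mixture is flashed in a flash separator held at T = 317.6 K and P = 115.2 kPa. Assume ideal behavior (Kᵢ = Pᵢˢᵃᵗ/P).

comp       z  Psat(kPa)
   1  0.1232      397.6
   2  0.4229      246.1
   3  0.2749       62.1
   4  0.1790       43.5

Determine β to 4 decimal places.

β = 0.6908

Raoult's law: Kᵢ = Pᵢˢᵃᵗ/P = Pᵢˢᵃᵗ/115.2.
  K_1 = 397.6/115.2 = 3.451389, K_2 = 246.1/115.2 = 2.136285, K_3 = 62.1/115.2 = 0.539062, K_4 = 43.5/115.2 = 0.377604
Newton iteration, β⁰ = 0.5:
  β = 0.5000: g = 0.11572, g' = -0.6163 → β = 0.6878
  β = 0.6878: g = 0.00185, g' = -0.6119 → β = 0.6908
Converged at β = 0.6908.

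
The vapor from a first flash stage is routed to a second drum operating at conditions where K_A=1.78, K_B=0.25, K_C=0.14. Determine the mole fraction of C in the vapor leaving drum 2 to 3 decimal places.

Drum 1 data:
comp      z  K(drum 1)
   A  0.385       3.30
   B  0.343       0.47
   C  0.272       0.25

y_C (drum 2) = 0.024

Drum 1:
Iterate (Newton) starting at ψ₁ = 0.5:
  ψ₁ = 0.500: g = -0.1619, g' = -1.011 → ψ₁ = 0.340
  ψ₁ = 0.340: g = 0.0015, g' = -1.061 → ψ₁ = 0.341
Converged at ψ₁ = 0.341.
Drum-1 compositions:
  A: x = 0.216, y = 0.712
  B: x = 0.419, y = 0.197
  C: x = 0.366, y = 0.091
Drum-2 feed = drum-1 vapor: z₂ = (0.7118, 0.1968, 0.0914).
Drum 2:
Rachford–Rice: g(ψ₂) = Σ zᵢ(Kᵢ−1)/(1+ψ₂(Kᵢ−1)) = 0.
Check two-phase: ΣzᵢKᵢ = 1.329 > 1 and Σzᵢ/Kᵢ = 1.840 > 1, so g(0) = 0.329 > 0 and g(1) = -0.840 < 0.
Newton–Raphson from ψ₂ = 0.38:
  ψ₂ = 0.380: g = 0.1051, g' = -0.623 → ψ₂ = 0.549
  ψ₂ = 0.549: g = -0.0107, g' = -0.774 → ψ₂ = 0.535
Converged at ψ₂ = 0.535.
  A: x = 0.502, y = 0.894
  B: x = 0.328, y = 0.082
  C: x = 0.169, y = 0.024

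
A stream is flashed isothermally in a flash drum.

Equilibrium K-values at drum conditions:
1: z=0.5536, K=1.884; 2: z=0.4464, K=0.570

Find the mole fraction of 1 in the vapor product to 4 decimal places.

Material balance + equilibrium reduce to Σ zᵢ(Kᵢ−1)/(1+β(Kᵢ−1)) = 0.
g(0) = ΣzᵢKᵢ − 1 = 0.2974 and g(1) = 1 − Σzᵢ/Kᵢ = -0.0770, so a root lies in (0, 1).
Binary case is linear: z₁(K₁−1)(1+β(K₂−1)) + z₂(K₂−1)(1+β(K₁−1)) = 0
⇒ β = [z₁(K₁−1)+z₂(K₂−1)] / [−(K₁−1)(K₂−1)] = 0.29743/0.38012 = 0.7825
Compositions from xᵢ = zᵢ/(1+β(Kᵢ−1)), yᵢ = Kᵢxᵢ:
  1: x = 0.3272, y = 0.6165
  2: x = 0.6728, y = 0.3835

y_1 = 0.6165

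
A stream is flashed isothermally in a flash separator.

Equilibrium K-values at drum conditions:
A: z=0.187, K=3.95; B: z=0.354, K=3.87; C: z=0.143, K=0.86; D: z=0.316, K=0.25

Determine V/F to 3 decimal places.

V/F = 0.697

Rachford–Rice: g(V/F) = Σ zᵢ(Kᵢ−1)/(1+V/F(Kᵢ−1)) = 0.
g(0) = ΣzᵢKᵢ − 1 = 1.311 and g(1) = 1 − Σzᵢ/Kᵢ = -0.569, so a root lies in (0, 1).
Newton–Raphson from V/F = 0.5:
  V/F = 0.500: g = 0.2394, g' = -1.216 → V/F = 0.697
Converged at V/F = 0.697.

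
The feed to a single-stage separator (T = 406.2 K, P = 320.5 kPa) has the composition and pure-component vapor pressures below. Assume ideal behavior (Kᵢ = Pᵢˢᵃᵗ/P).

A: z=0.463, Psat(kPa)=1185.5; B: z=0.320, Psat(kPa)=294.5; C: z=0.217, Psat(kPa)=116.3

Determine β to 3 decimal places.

β = 0.916

Raoult's law: Kᵢ = Pᵢˢᵃᵗ/P = Pᵢˢᵃᵗ/320.5.
  K_A = 1185.5/320.5 = 3.69891, K_B = 294.5/320.5 = 0.91888, K_C = 116.3/320.5 = 0.36287
Rachford–Rice: g(β) = Σ zᵢ(Kᵢ−1)/(1+β(Kᵢ−1)) = 0.
g(0) = ΣzᵢKᵢ − 1 = 1.085 and g(1) = 1 − Σzᵢ/Kᵢ = -0.071, so a root lies in (0, 1).
Newton–Raphson from β = 0.61:
  β = 0.610: g = 0.2187, g' = -0.720 → β = 0.914
  β = 0.914: g = 0.0014, g' = -0.788 → β = 0.916
Converged at β = 0.916.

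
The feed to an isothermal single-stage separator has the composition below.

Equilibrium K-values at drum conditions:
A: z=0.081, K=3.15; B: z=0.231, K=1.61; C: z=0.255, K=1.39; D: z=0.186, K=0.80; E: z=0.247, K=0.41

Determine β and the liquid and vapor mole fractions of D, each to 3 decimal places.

Newton–Raphson from β = 0.5:
  β = 0.500: g = 0.0271, g' = -0.347 → β = 0.578
  β = 0.578: g = -0.0003, g' = -0.355 → β = 0.577
Converged at β = 0.577.
Compositions from xᵢ = zᵢ/(1+β(Kᵢ−1)), yᵢ = Kᵢxᵢ:
  A: x = 0.036, y = 0.114
  B: x = 0.171, y = 0.275
  C: x = 0.208, y = 0.289
  D: x = 0.210, y = 0.168
  E: x = 0.375, y = 0.154

β = 0.577, x_D = 0.210, y_D = 0.168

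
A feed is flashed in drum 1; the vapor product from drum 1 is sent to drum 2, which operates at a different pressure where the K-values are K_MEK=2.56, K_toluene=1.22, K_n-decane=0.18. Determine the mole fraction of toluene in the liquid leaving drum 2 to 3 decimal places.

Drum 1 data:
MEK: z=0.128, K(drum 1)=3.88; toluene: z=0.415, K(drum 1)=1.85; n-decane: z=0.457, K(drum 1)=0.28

x_toluene (drum 2) = 0.513

Drum 1:
Material balance + equilibrium reduce to Σ zᵢ(Kᵢ−1)/(1+ψ₁(Kᵢ−1)) = 0.
g(0) = ΣzᵢKᵢ − 1 = 0.392 and g(1) = 1 − Σzᵢ/Kᵢ = -0.889, so a root lies in (0, 1).
Iterate (Newton) starting at ψ₁ = 0.5:
  ψ₁ = 0.500: g = -0.1155, g' = -0.904 → ψ₁ = 0.372
  ψ₁ = 0.372: g = -0.0037, g' = -0.862 → ψ₁ = 0.368
Converged at ψ₁ = 0.368.
Drum-1 compositions:
  MEK: x = 0.062, y = 0.241
  toluene: x = 0.316, y = 0.585
  n-decane: x = 0.622, y = 0.174
Drum-2 feed = drum-1 vapor: z₂ = (0.2411, 0.5848, 0.1741).
Drum 2:
Iterate (Newton) starting at ψ₂ = 0.62:
  ψ₂ = 0.620: g = 0.0140, g' = -0.658 → ψ₂ = 0.641
Converged at ψ₂ = 0.641.
  MEK: x = 0.121, y = 0.309
  toluene: x = 0.513, y = 0.625
  n-decane: x = 0.367, y = 0.066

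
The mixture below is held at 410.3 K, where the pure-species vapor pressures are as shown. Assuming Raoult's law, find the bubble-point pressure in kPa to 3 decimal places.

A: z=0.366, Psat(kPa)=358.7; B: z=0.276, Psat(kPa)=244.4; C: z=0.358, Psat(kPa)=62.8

Pbub = 221.221 kPa

At the bubble point ψ → 0, so ΣzᵢKᵢ = 1 with Kᵢ = Pᵢˢᵃᵗ/P ⇒ P = ΣzᵢPᵢˢᵃᵗ.
P = 0.366·358.7 + 0.276·244.4 + 0.358·62.8 = 221.221 kPa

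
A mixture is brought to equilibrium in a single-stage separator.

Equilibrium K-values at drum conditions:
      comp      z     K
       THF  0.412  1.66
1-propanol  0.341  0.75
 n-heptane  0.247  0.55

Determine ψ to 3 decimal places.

Material balance + equilibrium reduce to Σ zᵢ(Kᵢ−1)/(1+ψ(Kᵢ−1)) = 0.
Check two-phase: ΣzᵢKᵢ = 1.076 > 1 and Σzᵢ/Kᵢ = 1.152 > 1, so g(0) = 0.076 > 0 and g(1) = -0.152 < 0.
Iterate (Newton) starting at ψ = 0.5:
  ψ = 0.500: g = -0.0364, g' = -0.213 → ψ = 0.329
Converged at ψ = 0.329.

ψ = 0.329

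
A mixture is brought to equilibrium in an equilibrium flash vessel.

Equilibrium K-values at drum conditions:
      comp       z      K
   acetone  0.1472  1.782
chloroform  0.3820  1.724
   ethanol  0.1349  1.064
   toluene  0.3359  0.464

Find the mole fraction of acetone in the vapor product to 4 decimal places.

y_acetone = 0.1748

Newton iteration, ψ⁰ = 0.57:
  ψ = 0.5700: g = 0.02448, g' = -0.3440 → ψ = 0.6412
  ψ = 0.6412: g = -0.00046, g' = -0.3579 → ψ = 0.6399
Converged at ψ = 0.6399.
Compositions from xᵢ = zᵢ/(1+ψ(Kᵢ−1)), yᵢ = Kᵢxᵢ:
  acetone: x = 0.0981, y = 0.1748
  chloroform: x = 0.2611, y = 0.4501
  ethanol: x = 0.1296, y = 0.1379
  toluene: x = 0.5112, y = 0.2372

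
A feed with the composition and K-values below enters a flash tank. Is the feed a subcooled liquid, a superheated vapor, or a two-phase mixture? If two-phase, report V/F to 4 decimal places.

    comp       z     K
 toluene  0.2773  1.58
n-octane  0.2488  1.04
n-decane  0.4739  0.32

ΣzᵢKᵢ = 0.8485; Σzᵢ/Kᵢ = 1.8957.
Since ΣzᵢKᵢ < 1 the mixture is below its bubble point — single liquid phase.

subcooled liquid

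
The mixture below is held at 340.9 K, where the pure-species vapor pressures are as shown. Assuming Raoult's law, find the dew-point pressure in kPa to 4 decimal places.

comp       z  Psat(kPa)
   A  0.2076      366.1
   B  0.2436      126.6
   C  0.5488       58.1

At the dew point ψ → 1, so Σzᵢ/Kᵢ = 1 with Kᵢ = Pᵢˢᵃᵗ/P ⇒ 1/P = Σzᵢ/Pᵢˢᵃᵗ.
1/P = 0.2076/366.1 + 0.2436/126.6 + 0.5488/58.1 = 0.0119370 ⇒ P = 83.7731 kPa

Pdew = 83.7731 kPa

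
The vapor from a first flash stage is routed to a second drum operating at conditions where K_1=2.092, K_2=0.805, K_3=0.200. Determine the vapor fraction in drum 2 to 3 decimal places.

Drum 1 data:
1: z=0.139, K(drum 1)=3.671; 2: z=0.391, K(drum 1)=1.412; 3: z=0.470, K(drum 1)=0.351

V/F (drum 2) = 0.159

Drum 1:
Let ψ₁ = V/F and solve Σ zᵢ(Kᵢ−1)/(1+ψ₁(Kᵢ−1)) = 0.
g(0) = ΣzᵢKᵢ − 1 = 0.227 and g(1) = 1 − Σzᵢ/Kᵢ = -0.654, so a root lies in (0, 1).
Newton iteration, ψ₁⁰ = 0.5:
  ψ₁ = 0.500: g = -0.1590, g' = -0.661 → ψ₁ = 0.260
  ψ₁ = 0.260: g = -0.0020, g' = -0.686 → ψ₁ = 0.257
Converged at ψ₁ = 0.257.
Drum-1 compositions:
  1: x = 0.082, y = 0.303
  2: x = 0.354, y = 0.499
  3: x = 0.564, y = 0.198
Drum-2 feed = drum-1 vapor: z₂ = (0.3028, 0.4993, 0.1979).
Drum 2:
Let ψ₂ = V/F and solve Σ zᵢ(Kᵢ−1)/(1+ψ₂(Kᵢ−1)) = 0.
Check two-phase: ΣzᵢKᵢ = 1.075 > 1 and Σzᵢ/Kᵢ = 1.755 > 1, so g(0) = 0.075 > 0 and g(1) = -0.755 < 0.
Newton–Raphson from ψ₂ = 0.5:
  ψ₂ = 0.500: g = -0.1579, g' = -0.526 → ψ₂ = 0.200
  ψ₂ = 0.200: g = -0.0184, g' = -0.443 → ψ₂ = 0.158
  ψ₂ = 0.158: g = 0.0001, g' = -0.449 → ψ₂ = 0.159
Converged at ψ₂ = 0.159.
  1: x = 0.258, y = 0.540
  2: x = 0.515, y = 0.415
  3: x = 0.227, y = 0.045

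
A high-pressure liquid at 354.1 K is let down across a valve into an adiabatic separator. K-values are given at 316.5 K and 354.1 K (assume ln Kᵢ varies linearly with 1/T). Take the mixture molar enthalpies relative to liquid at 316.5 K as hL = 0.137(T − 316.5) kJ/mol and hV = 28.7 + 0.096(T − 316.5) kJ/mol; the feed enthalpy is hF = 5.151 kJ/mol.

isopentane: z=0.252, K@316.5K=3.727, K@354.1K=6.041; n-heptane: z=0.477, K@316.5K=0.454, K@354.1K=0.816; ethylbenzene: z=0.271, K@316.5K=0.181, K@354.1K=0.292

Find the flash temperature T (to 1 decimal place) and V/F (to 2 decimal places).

Adiabatic flash: solve Rachford–Rice at each trial T, then check hF = ψ·hV(T) + (1−ψ)·hL(T).
  T = 316.5 K: K = (3.727, 0.454, 0.181), RR gives ψ = 0.115, H_out = 3.305 kJ/mol
  T = 354.1 K: K = (6.041, 0.816, 0.292), RR gives ψ = 0.463, H_out = 17.715 kJ/mol
  T = 335.3 K: K = (4.810, 0.619, 0.233), RR gives ψ = 0.277, H_out = 10.308 kJ/mol
  T = 325.9 K: K = (4.249, 0.532, 0.206), RR gives ψ = 0.196, H_out = 6.835 kJ/mol
  T = 321.2 K: K = (3.983, 0.492, 0.193), RR gives ψ = 0.156, H_out = 5.089 kJ/mol
  T = 323.5 K: K = (4.112, 0.512, 0.200), RR gives ψ = 0.176, H_out = 5.947 kJ/mol
Linear interpolation between T = 321.2 (H_out = 5.089) and T = 323.5 (H_out = 5.947) on hF = 5.151 gives T ≈ 321.4 K, at which ψ = 0.16.

T = 321.4 K, V/F = 0.16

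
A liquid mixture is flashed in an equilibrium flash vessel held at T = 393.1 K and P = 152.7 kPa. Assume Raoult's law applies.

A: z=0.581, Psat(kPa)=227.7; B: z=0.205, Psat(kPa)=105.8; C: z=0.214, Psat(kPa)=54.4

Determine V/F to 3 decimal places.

V/F = 0.332

Raoult's law: Kᵢ = Pᵢˢᵃᵗ/P = Pᵢˢᵃᵗ/152.7.
  K_A = 227.7/152.7 = 1.49116, K_B = 105.8/152.7 = 0.69286, K_C = 54.4/152.7 = 0.35625
Newton–Raphson from V/F = 0.57:
  V/F = 0.570: g = -0.0710, g' = -0.335 → V/F = 0.358
  V/F = 0.358: g = -0.0071, g' = -0.276 → V/F = 0.332
Converged at V/F = 0.332.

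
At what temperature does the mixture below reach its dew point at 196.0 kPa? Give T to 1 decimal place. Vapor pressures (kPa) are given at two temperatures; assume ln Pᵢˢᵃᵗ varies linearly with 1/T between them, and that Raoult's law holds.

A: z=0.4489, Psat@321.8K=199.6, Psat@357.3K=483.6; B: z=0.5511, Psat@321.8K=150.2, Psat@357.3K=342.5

T = 327.5 K

Dew-point temperature: Σzᵢ·P/Pᵢˢᵃᵗ(T) = 1. Interpolate ln Pᵢˢᵃᵗ = aᵢ + bᵢ/T.
  T = 321.8 K: ΣzᵢP/Pᵢˢᵃᵗ = 1.1599
  T = 357.3 K: ΣzᵢP/Pᵢˢᵃᵗ = 0.4973
  T = 339.6 K: ΣzᵢP/Pᵢˢᵃᵗ = 0.7419
  T = 330.7 K: ΣzᵢP/Pᵢˢᵃᵗ = 0.9221
  T = 326.2 K: ΣzᵢP/Pᵢˢᵃᵗ = 1.0339
  T = 328.4 K: ΣzᵢP/Pᵢˢᵃᵗ = 0.9773
Interpolating between 326.2 K and 328.4 K gives T ≈ 327.5 K.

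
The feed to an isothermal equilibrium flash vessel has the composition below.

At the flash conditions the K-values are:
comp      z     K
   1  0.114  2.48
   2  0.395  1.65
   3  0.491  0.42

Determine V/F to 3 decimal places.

Iterate (Newton) starting at V/F = 0.5:
  V/F = 0.500: g = -0.1104, g' = -0.505 → V/F = 0.282
  V/F = 0.282: g = -0.0042, g' = -0.480 → V/F = 0.273
Converged at V/F = 0.273.

V/F = 0.273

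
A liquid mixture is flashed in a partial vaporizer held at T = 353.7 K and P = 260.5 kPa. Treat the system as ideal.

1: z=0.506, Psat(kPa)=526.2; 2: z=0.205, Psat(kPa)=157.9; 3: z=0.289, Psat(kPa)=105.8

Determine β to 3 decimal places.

β = 0.494

Raoult's law: Kᵢ = Pᵢˢᵃᵗ/P = Pᵢˢᵃᵗ/260.5.
  K_1 = 526.2/260.5 = 2.01996, K_2 = 157.9/260.5 = 0.60614, K_3 = 105.8/260.5 = 0.40614
Let β = V/F and solve Σ zᵢ(Kᵢ−1)/(1+β(Kᵢ−1)) = 0.
Feasibility: ΣzᵢKᵢ = 1.264, Σzᵢ/Kᵢ = 1.300 — both > 1, two phases present.
Iterate (Newton) starting at β = 0.52:
  β = 0.520: g = -0.0126, g' = -0.488 → β = 0.494
Converged at β = 0.494.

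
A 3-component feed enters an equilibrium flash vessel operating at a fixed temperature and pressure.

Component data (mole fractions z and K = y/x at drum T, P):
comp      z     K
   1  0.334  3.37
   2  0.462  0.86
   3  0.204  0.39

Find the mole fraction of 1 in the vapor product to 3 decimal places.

y_1 = 0.417

Material balance + equilibrium reduce to Σ zᵢ(Kᵢ−1)/(1+ψ(Kᵢ−1)) = 0.
Feasibility: ΣzᵢKᵢ = 1.602, Σzᵢ/Kᵢ = 1.159 — both > 1, two phases present.
Iterate (Newton) starting at ψ = 0.5:
  ψ = 0.500: g = 0.1137, g' = -0.561 → ψ = 0.703
  ψ = 0.703: g = 0.0074, g' = -0.508 → ψ = 0.717
Converged at ψ = 0.717.
Compositions from xᵢ = zᵢ/(1+ψ(Kᵢ−1)), yᵢ = Kᵢxᵢ:
  1: x = 0.124, y = 0.417
  2: x = 0.514, y = 0.442
  3: x = 0.363, y = 0.141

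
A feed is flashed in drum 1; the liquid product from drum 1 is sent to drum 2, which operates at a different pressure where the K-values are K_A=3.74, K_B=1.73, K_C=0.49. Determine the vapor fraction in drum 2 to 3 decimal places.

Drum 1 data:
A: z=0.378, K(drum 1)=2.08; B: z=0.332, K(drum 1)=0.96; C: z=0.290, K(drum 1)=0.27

V/F (drum 2) = 0.899

Drum 1:
Let ψ₁ = V/F and solve Σ zᵢ(Kᵢ−1)/(1+ψ₁(Kᵢ−1)) = 0.
g(0) = ΣzᵢKᵢ − 1 = 0.183 and g(1) = 1 − Σzᵢ/Kᵢ = -0.602, so a root lies in (0, 1).
Newton iteration, ψ₁⁰ = 0.5:
  ψ₁ = 0.500: g = -0.0818, g' = -0.570 → ψ₁ = 0.356
  ψ₁ = 0.356: g = -0.0048, g' = -0.513 → ψ₁ = 0.347
Converged at ψ₁ = 0.347.
Drum-1 compositions:
  A: x = 0.275, y = 0.572
  B: x = 0.337, y = 0.323
  C: x = 0.388, y = 0.105
Drum-2 feed = drum-1 liquid: z₂ = (0.2750, 0.3367, 0.3884).
Drum 2:
Iterate (Newton) starting at ψ₂ = 0.46:
  ψ₂ = 0.460: g = 0.2585, g' = -0.677 → ψ₂ = 0.842
  ψ₂ = 0.842: g = 0.0330, g' = -0.568 → ψ₂ = 0.900
  ψ₂ = 0.900: g = -0.0004, g' = -0.582 → ψ₂ = 0.899
Converged at ψ₂ = 0.899.
  A: x = 0.079, y = 0.297
  B: x = 0.203, y = 0.352
  C: x = 0.717, y = 0.352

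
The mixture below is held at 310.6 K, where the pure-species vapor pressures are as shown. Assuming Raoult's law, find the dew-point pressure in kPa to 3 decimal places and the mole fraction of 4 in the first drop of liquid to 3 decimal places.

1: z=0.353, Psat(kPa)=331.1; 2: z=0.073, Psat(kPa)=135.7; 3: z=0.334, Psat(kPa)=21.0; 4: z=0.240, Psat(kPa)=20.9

At the dew point ψ → 1, so Σzᵢ/Kᵢ = 1 with Kᵢ = Pᵢˢᵃᵗ/P ⇒ 1/P = Σzᵢ/Pᵢˢᵃᵗ.
1/P = 0.353/331.1 + 0.073/135.7 + 0.334/21.0 + 0.240/20.9 = 0.028992 ⇒ P = 34.492 kPa
xᵢ = zᵢP/Pᵢˢᵃᵗ ⇒ x_4 = 0.240·34.492/20.9 = 0.396

Pdew = 34.492 kPa, x_4 = 0.396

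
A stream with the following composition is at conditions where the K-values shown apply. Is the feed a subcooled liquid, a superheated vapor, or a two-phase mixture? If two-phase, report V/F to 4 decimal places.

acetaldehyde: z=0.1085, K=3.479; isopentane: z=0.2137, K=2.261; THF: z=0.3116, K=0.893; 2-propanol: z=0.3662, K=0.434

ΣzᵢKᵢ = 1.2978; Σzᵢ/Kᵢ = 1.3184.
Both exceed 1, so a two-phase solution exists.
Newton–Raphson from ψ = 0.6:
  ψ = 0.6000: g = -0.08794, g' = -0.4910 → ψ = 0.4209
  ψ = 0.4209: g = 0.00068, g' = -0.5108 → ψ = 0.4222
Converged at ψ = 0.4222.

two-phase, V/F = 0.4222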